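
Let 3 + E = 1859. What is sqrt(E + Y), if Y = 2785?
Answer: sqrt(4641) ≈ 68.125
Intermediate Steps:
E = 1856 (E = -3 + 1859 = 1856)
sqrt(E + Y) = sqrt(1856 + 2785) = sqrt(4641)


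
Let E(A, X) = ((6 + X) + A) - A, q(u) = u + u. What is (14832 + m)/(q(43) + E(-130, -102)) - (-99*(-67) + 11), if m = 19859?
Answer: -101131/10 ≈ -10113.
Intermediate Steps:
q(u) = 2*u
E(A, X) = 6 + X (E(A, X) = (6 + A + X) - A = 6 + X)
(14832 + m)/(q(43) + E(-130, -102)) - (-99*(-67) + 11) = (14832 + 19859)/(2*43 + (6 - 102)) - (-99*(-67) + 11) = 34691/(86 - 96) - (6633 + 11) = 34691/(-10) - 1*6644 = 34691*(-1/10) - 6644 = -34691/10 - 6644 = -101131/10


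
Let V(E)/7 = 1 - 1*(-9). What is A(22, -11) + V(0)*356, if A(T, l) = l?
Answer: 24909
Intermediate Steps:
V(E) = 70 (V(E) = 7*(1 - 1*(-9)) = 7*(1 + 9) = 7*10 = 70)
A(22, -11) + V(0)*356 = -11 + 70*356 = -11 + 24920 = 24909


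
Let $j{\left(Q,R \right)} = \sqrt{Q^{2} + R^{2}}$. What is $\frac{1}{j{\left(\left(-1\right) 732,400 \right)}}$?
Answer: $\frac{\sqrt{43489}}{173956} \approx 0.0011988$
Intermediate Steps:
$\frac{1}{j{\left(\left(-1\right) 732,400 \right)}} = \frac{1}{\sqrt{\left(\left(-1\right) 732\right)^{2} + 400^{2}}} = \frac{1}{\sqrt{\left(-732\right)^{2} + 160000}} = \frac{1}{\sqrt{535824 + 160000}} = \frac{1}{\sqrt{695824}} = \frac{1}{4 \sqrt{43489}} = \frac{\sqrt{43489}}{173956}$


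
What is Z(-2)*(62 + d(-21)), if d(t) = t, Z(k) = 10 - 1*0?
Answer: 410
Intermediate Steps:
Z(k) = 10 (Z(k) = 10 + 0 = 10)
Z(-2)*(62 + d(-21)) = 10*(62 - 21) = 10*41 = 410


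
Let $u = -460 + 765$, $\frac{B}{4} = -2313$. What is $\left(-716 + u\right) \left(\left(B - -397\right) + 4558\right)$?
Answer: $1766067$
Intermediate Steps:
$B = -9252$ ($B = 4 \left(-2313\right) = -9252$)
$u = 305$
$\left(-716 + u\right) \left(\left(B - -397\right) + 4558\right) = \left(-716 + 305\right) \left(\left(-9252 - -397\right) + 4558\right) = - 411 \left(\left(-9252 + 397\right) + 4558\right) = - 411 \left(-8855 + 4558\right) = \left(-411\right) \left(-4297\right) = 1766067$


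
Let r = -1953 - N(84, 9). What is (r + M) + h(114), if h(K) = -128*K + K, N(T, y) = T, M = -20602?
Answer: -37117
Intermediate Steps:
r = -2037 (r = -1953 - 1*84 = -1953 - 84 = -2037)
h(K) = -127*K
(r + M) + h(114) = (-2037 - 20602) - 127*114 = -22639 - 14478 = -37117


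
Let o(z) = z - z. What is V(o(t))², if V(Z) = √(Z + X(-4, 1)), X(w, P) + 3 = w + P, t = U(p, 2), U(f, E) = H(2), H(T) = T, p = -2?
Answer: -6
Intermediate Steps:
U(f, E) = 2
t = 2
X(w, P) = -3 + P + w (X(w, P) = -3 + (w + P) = -3 + (P + w) = -3 + P + w)
o(z) = 0
V(Z) = √(-6 + Z) (V(Z) = √(Z + (-3 + 1 - 4)) = √(Z - 6) = √(-6 + Z))
V(o(t))² = (√(-6 + 0))² = (√(-6))² = (I*√6)² = -6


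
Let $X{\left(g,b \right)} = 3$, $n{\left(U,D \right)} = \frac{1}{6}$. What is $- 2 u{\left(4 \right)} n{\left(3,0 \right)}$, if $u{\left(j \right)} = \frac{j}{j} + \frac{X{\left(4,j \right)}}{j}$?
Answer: $- \frac{7}{12} \approx -0.58333$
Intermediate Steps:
$n{\left(U,D \right)} = \frac{1}{6}$
$u{\left(j \right)} = 1 + \frac{3}{j}$ ($u{\left(j \right)} = \frac{j}{j} + \frac{3}{j} = 1 + \frac{3}{j}$)
$- 2 u{\left(4 \right)} n{\left(3,0 \right)} = - 2 \frac{3 + 4}{4} \cdot \frac{1}{6} = - 2 \cdot \frac{1}{4} \cdot 7 \cdot \frac{1}{6} = \left(-2\right) \frac{7}{4} \cdot \frac{1}{6} = \left(- \frac{7}{2}\right) \frac{1}{6} = - \frac{7}{12}$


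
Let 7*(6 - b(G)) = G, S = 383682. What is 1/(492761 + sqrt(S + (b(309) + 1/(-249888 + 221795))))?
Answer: 96901943411/47749423093199627 - 4*sqrt(927257990404109)/47749423093199627 ≈ 2.0268e-6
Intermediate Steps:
b(G) = 6 - G/7
1/(492761 + sqrt(S + (b(309) + 1/(-249888 + 221795)))) = 1/(492761 + sqrt(383682 + ((6 - 1/7*309) + 1/(-249888 + 221795)))) = 1/(492761 + sqrt(383682 + ((6 - 309/7) + 1/(-28093)))) = 1/(492761 + sqrt(383682 + (-267/7 - 1/28093))) = 1/(492761 + sqrt(383682 - 7500838/196651)) = 1/(492761 + sqrt(75443948144/196651)) = 1/(492761 + 4*sqrt(927257990404109)/196651)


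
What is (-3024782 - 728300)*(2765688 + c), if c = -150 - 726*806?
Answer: -8183152437324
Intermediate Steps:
c = -585306 (c = -150 - 585156 = -585306)
(-3024782 - 728300)*(2765688 + c) = (-3024782 - 728300)*(2765688 - 585306) = -3753082*2180382 = -8183152437324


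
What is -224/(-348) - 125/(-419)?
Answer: 34339/36453 ≈ 0.94201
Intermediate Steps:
-224/(-348) - 125/(-419) = -224*(-1/348) - 125*(-1/419) = 56/87 + 125/419 = 34339/36453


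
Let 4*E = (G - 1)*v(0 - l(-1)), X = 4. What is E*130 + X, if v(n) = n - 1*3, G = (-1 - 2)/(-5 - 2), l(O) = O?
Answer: 288/7 ≈ 41.143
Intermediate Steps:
G = 3/7 (G = -3/(-7) = -3*(-⅐) = 3/7 ≈ 0.42857)
v(n) = -3 + n (v(n) = n - 3 = -3 + n)
E = 2/7 (E = ((3/7 - 1)*(-3 + (0 - 1*(-1))))/4 = (-4*(-3 + (0 + 1))/7)/4 = (-4*(-3 + 1)/7)/4 = (-4/7*(-2))/4 = (¼)*(8/7) = 2/7 ≈ 0.28571)
E*130 + X = (2/7)*130 + 4 = 260/7 + 4 = 288/7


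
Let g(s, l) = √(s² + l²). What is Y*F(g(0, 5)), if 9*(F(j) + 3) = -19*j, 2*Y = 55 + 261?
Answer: -19276/9 ≈ -2141.8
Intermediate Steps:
Y = 158 (Y = (55 + 261)/2 = (½)*316 = 158)
g(s, l) = √(l² + s²)
F(j) = -3 - 19*j/9 (F(j) = -3 + (-19*j)/9 = -3 - 19*j/9)
Y*F(g(0, 5)) = 158*(-3 - 19*√(5² + 0²)/9) = 158*(-3 - 19*√(25 + 0)/9) = 158*(-3 - 19*√25/9) = 158*(-3 - 19/9*5) = 158*(-3 - 95/9) = 158*(-122/9) = -19276/9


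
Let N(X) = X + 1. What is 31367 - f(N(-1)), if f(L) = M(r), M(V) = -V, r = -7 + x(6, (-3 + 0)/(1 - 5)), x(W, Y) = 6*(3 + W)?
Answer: 31414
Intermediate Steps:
x(W, Y) = 18 + 6*W
r = 47 (r = -7 + (18 + 6*6) = -7 + (18 + 36) = -7 + 54 = 47)
N(X) = 1 + X
f(L) = -47 (f(L) = -1*47 = -47)
31367 - f(N(-1)) = 31367 - 1*(-47) = 31367 + 47 = 31414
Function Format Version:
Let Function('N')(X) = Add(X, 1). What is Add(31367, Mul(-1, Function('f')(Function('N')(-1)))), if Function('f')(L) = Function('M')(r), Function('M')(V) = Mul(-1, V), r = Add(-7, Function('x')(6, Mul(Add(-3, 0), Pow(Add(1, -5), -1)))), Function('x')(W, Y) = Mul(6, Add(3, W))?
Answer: 31414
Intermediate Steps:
Function('x')(W, Y) = Add(18, Mul(6, W))
r = 47 (r = Add(-7, Add(18, Mul(6, 6))) = Add(-7, Add(18, 36)) = Add(-7, 54) = 47)
Function('N')(X) = Add(1, X)
Function('f')(L) = -47 (Function('f')(L) = Mul(-1, 47) = -47)
Add(31367, Mul(-1, Function('f')(Function('N')(-1)))) = Add(31367, Mul(-1, -47)) = Add(31367, 47) = 31414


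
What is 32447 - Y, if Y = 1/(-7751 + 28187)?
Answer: 663086891/20436 ≈ 32447.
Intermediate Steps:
Y = 1/20436 ≈ 4.8933e-5
32447 - Y = 32447 - 1*1/20436 = 32447 - 1/20436 = 663086891/20436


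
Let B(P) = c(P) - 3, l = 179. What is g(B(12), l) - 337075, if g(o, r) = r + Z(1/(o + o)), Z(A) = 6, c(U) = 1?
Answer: -336890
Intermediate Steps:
B(P) = -2 (B(P) = 1 - 3 = -2)
g(o, r) = 6 + r (g(o, r) = r + 6 = 6 + r)
g(B(12), l) - 337075 = (6 + 179) - 337075 = 185 - 337075 = -336890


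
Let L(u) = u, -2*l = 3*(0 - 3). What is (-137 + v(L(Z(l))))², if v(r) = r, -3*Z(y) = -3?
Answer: 18496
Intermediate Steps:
l = 9/2 (l = -3*(0 - 3)/2 = -3*(-3)/2 = -½*(-9) = 9/2 ≈ 4.5000)
Z(y) = 1 (Z(y) = -⅓*(-3) = 1)
(-137 + v(L(Z(l))))² = (-137 + 1)² = (-136)² = 18496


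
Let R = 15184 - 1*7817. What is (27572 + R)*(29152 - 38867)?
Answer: -339432385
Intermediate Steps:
R = 7367 (R = 15184 - 7817 = 7367)
(27572 + R)*(29152 - 38867) = (27572 + 7367)*(29152 - 38867) = 34939*(-9715) = -339432385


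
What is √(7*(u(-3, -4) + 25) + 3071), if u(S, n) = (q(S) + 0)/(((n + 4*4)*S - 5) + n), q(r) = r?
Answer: √730455/15 ≈ 56.978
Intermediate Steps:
u(S, n) = S/(-5 + n + S*(16 + n)) (u(S, n) = (S + 0)/(((n + 4*4)*S - 5) + n) = S/(((n + 16)*S - 5) + n) = S/(((16 + n)*S - 5) + n) = S/((S*(16 + n) - 5) + n) = S/((-5 + S*(16 + n)) + n) = S/(-5 + n + S*(16 + n)))
√(7*(u(-3, -4) + 25) + 3071) = √(7*(-3/(-5 - 4 + 16*(-3) - 3*(-4)) + 25) + 3071) = √(7*(-3/(-5 - 4 - 48 + 12) + 25) + 3071) = √(7*(-3/(-45) + 25) + 3071) = √(7*(-3*(-1/45) + 25) + 3071) = √(7*(1/15 + 25) + 3071) = √(7*(376/15) + 3071) = √(2632/15 + 3071) = √(48697/15) = √730455/15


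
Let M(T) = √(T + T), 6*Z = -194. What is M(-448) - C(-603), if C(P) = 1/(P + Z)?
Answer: 3/1906 + 8*I*√14 ≈ 0.001574 + 29.933*I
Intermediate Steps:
Z = -97/3 (Z = (⅙)*(-194) = -97/3 ≈ -32.333)
C(P) = 1/(-97/3 + P) (C(P) = 1/(P - 97/3) = 1/(-97/3 + P))
M(T) = √2*√T (M(T) = √(2*T) = √2*√T)
M(-448) - C(-603) = √2*√(-448) - 3/(-97 + 3*(-603)) = √2*(8*I*√7) - 3/(-97 - 1809) = 8*I*√14 - 3/(-1906) = 8*I*√14 - 3*(-1)/1906 = 8*I*√14 - 1*(-3/1906) = 8*I*√14 + 3/1906 = 3/1906 + 8*I*√14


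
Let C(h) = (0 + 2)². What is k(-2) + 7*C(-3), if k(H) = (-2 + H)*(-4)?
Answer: 44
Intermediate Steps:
k(H) = 8 - 4*H
C(h) = 4 (C(h) = 2² = 4)
k(-2) + 7*C(-3) = (8 - 4*(-2)) + 7*4 = (8 + 8) + 28 = 16 + 28 = 44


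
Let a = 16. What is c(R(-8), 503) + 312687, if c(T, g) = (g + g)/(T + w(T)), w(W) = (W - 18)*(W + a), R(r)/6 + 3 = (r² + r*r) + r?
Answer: 76891922612/245907 ≈ 3.1269e+5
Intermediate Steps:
R(r) = -18 + 6*r + 12*r² (R(r) = -18 + 6*((r² + r*r) + r) = -18 + 6*((r² + r²) + r) = -18 + 6*(2*r² + r) = -18 + 6*(r + 2*r²) = -18 + (6*r + 12*r²) = -18 + 6*r + 12*r²)
w(W) = (-18 + W)*(16 + W) (w(W) = (W - 18)*(W + 16) = (-18 + W)*(16 + W))
c(T, g) = 2*g/(-288 + T² - T) (c(T, g) = (g + g)/(T + (-288 + T² - 2*T)) = (2*g)/(-288 + T² - T) = 2*g/(-288 + T² - T))
c(R(-8), 503) + 312687 = 2*503/(-288 + (-18 + 6*(-8) + 12*(-8)²)² - (-18 + 6*(-8) + 12*(-8)²)) + 312687 = 2*503/(-288 + (-18 - 48 + 12*64)² - (-18 - 48 + 12*64)) + 312687 = 2*503/(-288 + (-18 - 48 + 768)² - (-18 - 48 + 768)) + 312687 = 2*503/(-288 + 702² - 1*702) + 312687 = 2*503/(-288 + 492804 - 702) + 312687 = 2*503/491814 + 312687 = 2*503*(1/491814) + 312687 = 503/245907 + 312687 = 76891922612/245907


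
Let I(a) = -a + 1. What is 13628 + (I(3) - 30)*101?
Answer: 10396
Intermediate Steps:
I(a) = 1 - a
13628 + (I(3) - 30)*101 = 13628 + ((1 - 1*3) - 30)*101 = 13628 + ((1 - 3) - 30)*101 = 13628 + (-2 - 30)*101 = 13628 - 32*101 = 13628 - 3232 = 10396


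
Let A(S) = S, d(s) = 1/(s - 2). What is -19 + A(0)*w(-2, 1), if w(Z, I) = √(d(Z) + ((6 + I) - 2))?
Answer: -19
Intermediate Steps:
d(s) = 1/(-2 + s)
w(Z, I) = √(4 + I + 1/(-2 + Z)) (w(Z, I) = √(1/(-2 + Z) + ((6 + I) - 2)) = √(1/(-2 + Z) + (4 + I)) = √(4 + I + 1/(-2 + Z)))
-19 + A(0)*w(-2, 1) = -19 + 0*√((1 + (-2 - 2)*(4 + 1))/(-2 - 2)) = -19 + 0*√((1 - 4*5)/(-4)) = -19 + 0*√(-(1 - 20)/4) = -19 + 0*√(-¼*(-19)) = -19 + 0*√(19/4) = -19 + 0*(√19/2) = -19 + 0 = -19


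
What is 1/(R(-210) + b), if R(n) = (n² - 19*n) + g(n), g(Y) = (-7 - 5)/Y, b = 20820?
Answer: 35/2411852 ≈ 1.4512e-5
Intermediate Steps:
g(Y) = -12/Y
R(n) = n² - 19*n - 12/n (R(n) = (n² - 19*n) - 12/n = n² - 19*n - 12/n)
1/(R(-210) + b) = 1/((-12 + (-210)²*(-19 - 210))/(-210) + 20820) = 1/(-(-12 + 44100*(-229))/210 + 20820) = 1/(-(-12 - 10098900)/210 + 20820) = 1/(-1/210*(-10098912) + 20820) = 1/(1683152/35 + 20820) = 1/(2411852/35) = 35/2411852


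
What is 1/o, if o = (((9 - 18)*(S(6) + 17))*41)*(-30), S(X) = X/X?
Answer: 1/199260 ≈ 5.0186e-6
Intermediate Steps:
S(X) = 1
o = 199260 (o = (((9 - 18)*(1 + 17))*41)*(-30) = (-9*18*41)*(-30) = -162*41*(-30) = -6642*(-30) = 199260)
1/o = 1/199260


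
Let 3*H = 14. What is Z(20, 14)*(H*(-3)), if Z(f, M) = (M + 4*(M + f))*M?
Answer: -29400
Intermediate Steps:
H = 14/3 (H = (1/3)*14 = 14/3 ≈ 4.6667)
Z(f, M) = M*(4*f + 5*M) (Z(f, M) = (M + (4*M + 4*f))*M = (4*f + 5*M)*M = M*(4*f + 5*M))
Z(20, 14)*(H*(-3)) = (14*(4*20 + 5*14))*((14/3)*(-3)) = (14*(80 + 70))*(-14) = (14*150)*(-14) = 2100*(-14) = -29400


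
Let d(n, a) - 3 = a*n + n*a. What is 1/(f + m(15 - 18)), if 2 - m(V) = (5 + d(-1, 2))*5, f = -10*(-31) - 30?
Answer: 1/262 ≈ 0.0038168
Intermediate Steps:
d(n, a) = 3 + 2*a*n (d(n, a) = 3 + (a*n + n*a) = 3 + (a*n + a*n) = 3 + 2*a*n)
f = 280 (f = 310 - 30 = 280)
m(V) = -18 (m(V) = 2 - (5 + (3 + 2*2*(-1)))*5 = 2 - (5 + (3 - 4))*5 = 2 - (5 - 1)*5 = 2 - 4*5 = 2 - 1*20 = 2 - 20 = -18)
1/(f + m(15 - 18)) = 1/(280 - 18) = 1/262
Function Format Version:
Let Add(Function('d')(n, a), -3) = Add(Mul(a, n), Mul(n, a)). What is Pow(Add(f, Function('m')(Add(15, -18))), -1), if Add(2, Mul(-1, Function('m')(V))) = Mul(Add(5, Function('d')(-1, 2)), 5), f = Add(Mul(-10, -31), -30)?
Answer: Rational(1, 262) ≈ 0.0038168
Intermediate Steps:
Function('d')(n, a) = Add(3, Mul(2, a, n)) (Function('d')(n, a) = Add(3, Add(Mul(a, n), Mul(n, a))) = Add(3, Add(Mul(a, n), Mul(a, n))) = Add(3, Mul(2, a, n)))
f = 280 (f = Add(310, -30) = 280)
Function('m')(V) = -18 (Function('m')(V) = Add(2, Mul(-1, Mul(Add(5, Add(3, Mul(2, 2, -1))), 5))) = Add(2, Mul(-1, Mul(Add(5, Add(3, -4)), 5))) = Add(2, Mul(-1, Mul(Add(5, -1), 5))) = Add(2, Mul(-1, Mul(4, 5))) = Add(2, Mul(-1, 20)) = Add(2, -20) = -18)
Pow(Add(f, Function('m')(Add(15, -18))), -1) = Pow(Add(280, -18), -1) = Pow(262, -1) = Rational(1, 262)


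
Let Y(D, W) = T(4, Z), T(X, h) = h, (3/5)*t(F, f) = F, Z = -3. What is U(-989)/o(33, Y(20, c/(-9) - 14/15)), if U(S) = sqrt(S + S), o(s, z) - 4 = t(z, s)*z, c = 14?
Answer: I*sqrt(1978)/19 ≈ 2.3408*I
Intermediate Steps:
t(F, f) = 5*F/3
Y(D, W) = -3
o(s, z) = 4 + 5*z**2/3 (o(s, z) = 4 + (5*z/3)*z = 4 + 5*z**2/3)
U(S) = sqrt(2)*sqrt(S) (U(S) = sqrt(2*S) = sqrt(2)*sqrt(S))
U(-989)/o(33, Y(20, c/(-9) - 14/15)) = (sqrt(2)*sqrt(-989))/(4 + (5/3)*(-3)**2) = (sqrt(2)*(I*sqrt(989)))/(4 + (5/3)*9) = (I*sqrt(1978))/(4 + 15) = (I*sqrt(1978))/19 = (I*sqrt(1978))*(1/19) = I*sqrt(1978)/19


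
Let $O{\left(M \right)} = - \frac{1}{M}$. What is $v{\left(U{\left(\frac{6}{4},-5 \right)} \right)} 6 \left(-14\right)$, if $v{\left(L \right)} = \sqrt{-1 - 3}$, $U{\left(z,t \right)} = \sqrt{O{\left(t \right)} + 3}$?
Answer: $- 168 i \approx - 168.0 i$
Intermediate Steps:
$O{\left(M \right)} = - \frac{1}{M}$
$U{\left(z,t \right)} = \sqrt{3 - \frac{1}{t}}$ ($U{\left(z,t \right)} = \sqrt{- \frac{1}{t} + 3} = \sqrt{3 - \frac{1}{t}}$)
$v{\left(L \right)} = 2 i$ ($v{\left(L \right)} = \sqrt{-4} = 2 i$)
$v{\left(U{\left(\frac{6}{4},-5 \right)} \right)} 6 \left(-14\right) = 2 i 6 \left(-14\right) = 12 i \left(-14\right) = - 168 i$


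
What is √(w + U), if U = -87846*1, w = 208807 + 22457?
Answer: √143418 ≈ 378.71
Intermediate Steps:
w = 231264
U = -87846
√(w + U) = √(231264 - 87846) = √143418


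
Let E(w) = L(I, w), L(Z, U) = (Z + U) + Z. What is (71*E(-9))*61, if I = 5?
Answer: 4331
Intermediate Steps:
L(Z, U) = U + 2*Z (L(Z, U) = (U + Z) + Z = U + 2*Z)
E(w) = 10 + w (E(w) = w + 2*5 = w + 10 = 10 + w)
(71*E(-9))*61 = (71*(10 - 9))*61 = (71*1)*61 = 71*61 = 4331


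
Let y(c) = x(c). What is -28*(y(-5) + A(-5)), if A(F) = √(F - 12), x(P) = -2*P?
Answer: -280 - 28*I*√17 ≈ -280.0 - 115.45*I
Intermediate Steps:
y(c) = -2*c
A(F) = √(-12 + F)
-28*(y(-5) + A(-5)) = -28*(-2*(-5) + √(-12 - 5)) = -28*(10 + √(-17)) = -28*(10 + I*√17) = -280 - 28*I*√17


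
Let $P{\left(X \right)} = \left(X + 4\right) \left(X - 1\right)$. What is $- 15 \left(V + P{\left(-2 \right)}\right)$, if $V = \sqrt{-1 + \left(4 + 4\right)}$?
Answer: $90 - 15 \sqrt{7} \approx 50.314$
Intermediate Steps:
$V = \sqrt{7}$ ($V = \sqrt{-1 + 8} = \sqrt{7} \approx 2.6458$)
$P{\left(X \right)} = \left(-1 + X\right) \left(4 + X\right)$ ($P{\left(X \right)} = \left(4 + X\right) \left(-1 + X\right) = \left(-1 + X\right) \left(4 + X\right)$)
$- 15 \left(V + P{\left(-2 \right)}\right) = - 15 \left(\sqrt{7} + \left(-4 + \left(-2\right)^{2} + 3 \left(-2\right)\right)\right) = - 15 \left(\sqrt{7} - 6\right) = - 15 \left(-6 + \sqrt{7}\right) = 90 - 15 \sqrt{7}$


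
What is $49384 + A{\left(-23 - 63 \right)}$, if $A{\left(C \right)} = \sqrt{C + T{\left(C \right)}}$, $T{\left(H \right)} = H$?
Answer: $49384 + 2 i \sqrt{43} \approx 49384.0 + 13.115 i$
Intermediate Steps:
$A{\left(C \right)} = \sqrt{2} \sqrt{C}$ ($A{\left(C \right)} = \sqrt{C + C} = \sqrt{2 C} = \sqrt{2} \sqrt{C}$)
$49384 + A{\left(-23 - 63 \right)} = 49384 + \sqrt{2} \sqrt{-23 - 63} = 49384 + \sqrt{2} \sqrt{-86} = 49384 + \sqrt{2} i \sqrt{86} = 49384 + 2 i \sqrt{43}$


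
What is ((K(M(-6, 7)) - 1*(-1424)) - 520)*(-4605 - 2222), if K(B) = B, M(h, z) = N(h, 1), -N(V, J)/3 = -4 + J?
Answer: -6233051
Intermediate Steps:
N(V, J) = 12 - 3*J (N(V, J) = -3*(-4 + J) = 12 - 3*J)
M(h, z) = 9 (M(h, z) = 12 - 3*1 = 12 - 3 = 9)
((K(M(-6, 7)) - 1*(-1424)) - 520)*(-4605 - 2222) = ((9 - 1*(-1424)) - 520)*(-4605 - 2222) = ((9 + 1424) - 520)*(-6827) = (1433 - 520)*(-6827) = 913*(-6827) = -6233051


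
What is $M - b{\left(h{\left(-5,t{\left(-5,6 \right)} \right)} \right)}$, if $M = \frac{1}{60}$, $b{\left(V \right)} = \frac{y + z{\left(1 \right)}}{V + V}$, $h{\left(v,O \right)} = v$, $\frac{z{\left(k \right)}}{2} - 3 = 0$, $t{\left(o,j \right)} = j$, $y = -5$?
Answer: $\frac{7}{60} \approx 0.11667$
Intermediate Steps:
$z{\left(k \right)} = 6$ ($z{\left(k \right)} = 6 + 2 \cdot 0 = 6 + 0 = 6$)
$b{\left(V \right)} = \frac{1}{2 V}$ ($b{\left(V \right)} = \frac{-5 + 6}{V + V} = \frac{1}{2 V} 1 = \frac{1}{2 V}$)
$M = \frac{1}{60} \approx 0.016667$
$M - b{\left(h{\left(-5,t{\left(-5,6 \right)} \right)} \right)} = \frac{1}{60} - \frac{1}{2 \left(-5\right)} = \frac{1}{60} - \frac{1}{2} \left(- \frac{1}{5}\right) = \frac{1}{60} - - \frac{1}{10} = \frac{1}{60} + \frac{1}{10} = \frac{7}{60}$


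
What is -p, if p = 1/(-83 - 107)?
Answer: 1/190 ≈ 0.0052632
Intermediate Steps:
p = -1/190 (p = 1/(-190) = -1/190 ≈ -0.0052632)
-p = -1*(-1/190) = 1/190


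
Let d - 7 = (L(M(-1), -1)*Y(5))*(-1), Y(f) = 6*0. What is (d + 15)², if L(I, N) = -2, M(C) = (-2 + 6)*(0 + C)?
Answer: 484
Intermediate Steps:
M(C) = 4*C
Y(f) = 0
d = 7 (d = 7 - 2*0*(-1) = 7 + 0*(-1) = 7 + 0 = 7)
(d + 15)² = (7 + 15)² = 22² = 484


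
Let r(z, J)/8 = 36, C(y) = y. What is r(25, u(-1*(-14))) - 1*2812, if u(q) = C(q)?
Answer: -2524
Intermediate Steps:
u(q) = q
r(z, J) = 288 (r(z, J) = 8*36 = 288)
r(25, u(-1*(-14))) - 1*2812 = 288 - 1*2812 = 288 - 2812 = -2524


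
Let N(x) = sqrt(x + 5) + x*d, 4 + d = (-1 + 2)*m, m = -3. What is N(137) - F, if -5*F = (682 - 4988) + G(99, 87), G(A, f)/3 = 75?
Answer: -8876/5 + sqrt(142) ≈ -1763.3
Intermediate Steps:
G(A, f) = 225 (G(A, f) = 3*75 = 225)
d = -7 (d = -4 + (-1 + 2)*(-3) = -4 + 1*(-3) = -4 - 3 = -7)
N(x) = sqrt(5 + x) - 7*x (N(x) = sqrt(x + 5) + x*(-7) = sqrt(5 + x) - 7*x)
F = 4081/5 (F = -((682 - 4988) + 225)/5 = -(-4306 + 225)/5 = -1/5*(-4081) = 4081/5 ≈ 816.20)
N(137) - F = (sqrt(5 + 137) - 7*137) - 1*4081/5 = (sqrt(142) - 959) - 4081/5 = (-959 + sqrt(142)) - 4081/5 = -8876/5 + sqrt(142)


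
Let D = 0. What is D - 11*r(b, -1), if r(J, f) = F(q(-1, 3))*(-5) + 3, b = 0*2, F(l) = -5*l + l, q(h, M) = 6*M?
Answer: -3993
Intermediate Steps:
F(l) = -4*l
b = 0
r(J, f) = 363 (r(J, f) = -24*3*(-5) + 3 = -4*18*(-5) + 3 = -72*(-5) + 3 = 360 + 3 = 363)
D - 11*r(b, -1) = 0 - 11*363 = 0 - 3993 = -3993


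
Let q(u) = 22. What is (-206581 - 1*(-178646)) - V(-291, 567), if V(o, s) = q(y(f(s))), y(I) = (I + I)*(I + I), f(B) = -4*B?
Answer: -27957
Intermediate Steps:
y(I) = 4*I² (y(I) = (2*I)*(2*I) = 4*I²)
V(o, s) = 22
(-206581 - 1*(-178646)) - V(-291, 567) = (-206581 - 1*(-178646)) - 1*22 = (-206581 + 178646) - 22 = -27935 - 22 = -27957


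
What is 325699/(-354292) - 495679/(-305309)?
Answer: 76176268277/108168536228 ≈ 0.70424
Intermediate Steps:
325699/(-354292) - 495679/(-305309) = 325699*(-1/354292) - 495679*(-1/305309) = -325699/354292 + 495679/305309 = 76176268277/108168536228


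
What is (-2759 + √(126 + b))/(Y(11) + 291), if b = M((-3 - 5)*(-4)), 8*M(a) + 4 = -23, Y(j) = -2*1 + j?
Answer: -2759/300 + √218/400 ≈ -9.1598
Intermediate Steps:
Y(j) = -2 + j
M(a) = -27/8 (M(a) = -½ + (⅛)*(-23) = -½ - 23/8 = -27/8)
b = -27/8 ≈ -3.3750
(-2759 + √(126 + b))/(Y(11) + 291) = (-2759 + √(126 - 27/8))/((-2 + 11) + 291) = (-2759 + √(981/8))/(9 + 291) = (-2759 + 3*√218/4)/300 = (-2759 + 3*√218/4)*(1/300) = -2759/300 + √218/400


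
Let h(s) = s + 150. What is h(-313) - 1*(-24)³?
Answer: 13661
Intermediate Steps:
h(s) = 150 + s
h(-313) - 1*(-24)³ = (150 - 313) - 1*(-24)³ = -163 - 1*(-13824) = -163 + 13824 = 13661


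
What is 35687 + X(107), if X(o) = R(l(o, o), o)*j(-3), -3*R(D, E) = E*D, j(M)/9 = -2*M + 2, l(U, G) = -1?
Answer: 38255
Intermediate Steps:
j(M) = 18 - 18*M (j(M) = 9*(-2*M + 2) = 9*(2 - 2*M) = 18 - 18*M)
R(D, E) = -D*E/3 (R(D, E) = -E*D/3 = -D*E/3)
X(o) = 24*o (X(o) = (-⅓*(-1)*o)*(18 - 18*(-3)) = (o/3)*(18 + 54) = (o/3)*72 = 24*o)
35687 + X(107) = 35687 + 24*107 = 35687 + 2568 = 38255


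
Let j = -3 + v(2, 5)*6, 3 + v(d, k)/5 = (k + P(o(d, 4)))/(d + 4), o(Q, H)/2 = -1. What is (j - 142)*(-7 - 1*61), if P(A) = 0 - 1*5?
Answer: 15980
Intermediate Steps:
o(Q, H) = -2 (o(Q, H) = 2*(-1) = -2)
P(A) = -5 (P(A) = 0 - 5 = -5)
v(d, k) = -15 + 5*(-5 + k)/(4 + d) (v(d, k) = -15 + 5*((k - 5)/(d + 4)) = -15 + 5*((-5 + k)/(4 + d)) = -15 + 5*(-5 + k)/(4 + d))
j = -93 (j = -3 + (5*(-17 + 5 - 3*2)/(4 + 2))*6 = -3 + (5*(-17 + 5 - 6)/6)*6 = -3 + (5*(1/6)*(-18))*6 = -3 - 15*6 = -3 - 90 = -93)
(j - 142)*(-7 - 1*61) = (-93 - 142)*(-7 - 1*61) = -235*(-7 - 61) = -235*(-68) = 15980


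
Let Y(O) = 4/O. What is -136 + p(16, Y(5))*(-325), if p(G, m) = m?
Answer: -396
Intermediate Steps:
-136 + p(16, Y(5))*(-325) = -136 + (4/5)*(-325) = -136 + (4*(⅕))*(-325) = -136 + (⅘)*(-325) = -136 - 260 = -396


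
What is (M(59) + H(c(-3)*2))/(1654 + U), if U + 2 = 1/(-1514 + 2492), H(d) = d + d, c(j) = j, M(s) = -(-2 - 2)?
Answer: -7824/1615657 ≈ -0.0048426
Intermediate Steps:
M(s) = 4 (M(s) = -1*(-4) = 4)
H(d) = 2*d
U = -1955/978 (U = -2 + 1/(-1514 + 2492) = -2 + 1/978 = -1955/978 ≈ -1.9990)
(M(59) + H(c(-3)*2))/(1654 + U) = (4 + 2*(-3*2))/(1654 - 1955/978) = (4 + 2*(-6))/(1615657/978) = (4 - 12)*(978/1615657) = -8*978/1615657 = -7824/1615657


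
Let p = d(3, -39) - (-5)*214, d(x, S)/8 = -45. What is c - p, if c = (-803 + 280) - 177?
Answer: -1410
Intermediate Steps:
d(x, S) = -360 (d(x, S) = 8*(-45) = -360)
c = -700 (c = -523 - 177 = -700)
p = 710 (p = -360 - (-5)*214 = -360 - 1*(-1070) = -360 + 1070 = 710)
c - p = -700 - 1*710 = -700 - 710 = -1410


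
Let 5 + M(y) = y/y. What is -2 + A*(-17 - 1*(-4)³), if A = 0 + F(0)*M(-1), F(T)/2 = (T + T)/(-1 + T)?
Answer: -2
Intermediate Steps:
M(y) = -4 (M(y) = -5 + y/y = -5 + 1 = -4)
F(T) = 4*T/(-1 + T) (F(T) = 2*((T + T)/(-1 + T)) = 2*((2*T)/(-1 + T)) = 2*(2*T/(-1 + T)) = 4*T/(-1 + T))
A = 0 (A = 0 + (4*0/(-1 + 0))*(-4) = 0 + (4*0/(-1))*(-4) = 0 + (4*0*(-1))*(-4) = 0 + 0*(-4) = 0 + 0 = 0)
-2 + A*(-17 - 1*(-4)³) = -2 + 0*(-17 - 1*(-4)³) = -2 + 0*(-17 - 1*(-64)) = -2 + 0*(-17 + 64) = -2 + 0*47 = -2 + 0 = -2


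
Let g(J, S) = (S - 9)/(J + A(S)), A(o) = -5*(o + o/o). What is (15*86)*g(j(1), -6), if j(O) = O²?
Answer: -9675/13 ≈ -744.23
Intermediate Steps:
A(o) = -5 - 5*o (A(o) = -5*(o + 1) = -5*(1 + o) = -5 - 5*o)
g(J, S) = (-9 + S)/(-5 + J - 5*S) (g(J, S) = (S - 9)/(J + (-5 - 5*S)) = (-9 + S)/(-5 + J - 5*S))
(15*86)*g(j(1), -6) = (15*86)*((9 - 1*(-6))/(5 - 1*1² + 5*(-6))) = 1290*((9 + 6)/(5 - 1*1 - 30)) = 1290*(15/(5 - 1 - 30)) = 1290*(15/(-26)) = 1290*(-1/26*15) = 1290*(-15/26) = -9675/13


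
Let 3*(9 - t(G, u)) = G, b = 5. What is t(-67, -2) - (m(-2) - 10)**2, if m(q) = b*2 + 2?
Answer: 82/3 ≈ 27.333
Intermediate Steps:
t(G, u) = 9 - G/3
m(q) = 12 (m(q) = 5*2 + 2 = 10 + 2 = 12)
t(-67, -2) - (m(-2) - 10)**2 = (9 - 1/3*(-67)) - (12 - 10)**2 = (9 + 67/3) - 1*2**2 = 94/3 - 1*4 = 94/3 - 4 = 82/3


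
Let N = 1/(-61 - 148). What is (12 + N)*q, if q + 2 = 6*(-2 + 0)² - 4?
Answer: 45126/209 ≈ 215.91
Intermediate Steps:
N = -1/209 (N = 1/(-209) = -1/209 ≈ -0.0047847)
q = 18 (q = -2 + (6*(-2 + 0)² - 4) = -2 + (6*(-2)² - 4) = -2 + (6*4 - 4) = -2 + (24 - 4) = -2 + 20 = 18)
(12 + N)*q = (12 - 1/209)*18 = (2507/209)*18 = 45126/209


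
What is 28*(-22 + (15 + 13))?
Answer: 168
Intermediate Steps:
28*(-22 + (15 + 13)) = 28*(-22 + 28) = 28*6 = 168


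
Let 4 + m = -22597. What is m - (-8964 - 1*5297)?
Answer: -8340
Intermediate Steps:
m = -22601 (m = -4 - 22597 = -22601)
m - (-8964 - 1*5297) = -22601 - (-8964 - 1*5297) = -22601 - (-8964 - 5297) = -22601 - 1*(-14261) = -22601 + 14261 = -8340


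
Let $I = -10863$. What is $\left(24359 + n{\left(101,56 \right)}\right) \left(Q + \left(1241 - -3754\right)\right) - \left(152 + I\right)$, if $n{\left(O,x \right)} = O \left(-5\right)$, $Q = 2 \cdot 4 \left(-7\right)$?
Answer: $117825617$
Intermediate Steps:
$Q = -56$ ($Q = 2 \left(-28\right) = -56$)
$n{\left(O,x \right)} = - 5 O$
$\left(24359 + n{\left(101,56 \right)}\right) \left(Q + \left(1241 - -3754\right)\right) - \left(152 + I\right) = \left(24359 - 505\right) \left(-56 + \left(1241 - -3754\right)\right) - -10711 = \left(24359 - 505\right) \left(-56 + \left(1241 + 3754\right)\right) + \left(-152 + 10863\right) = 23854 \left(-56 + 4995\right) + 10711 = 23854 \cdot 4939 + 10711 = 117814906 + 10711 = 117825617$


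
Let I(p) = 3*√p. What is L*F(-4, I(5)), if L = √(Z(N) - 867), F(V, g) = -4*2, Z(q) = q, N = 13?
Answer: -8*I*√854 ≈ -233.79*I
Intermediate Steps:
F(V, g) = -8
L = I*√854 (L = √(13 - 867) = √(-854) = I*√854 ≈ 29.223*I)
L*F(-4, I(5)) = (I*√854)*(-8) = -8*I*√854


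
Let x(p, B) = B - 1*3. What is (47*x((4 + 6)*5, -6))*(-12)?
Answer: 5076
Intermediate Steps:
x(p, B) = -3 + B (x(p, B) = B - 3 = -3 + B)
(47*x((4 + 6)*5, -6))*(-12) = (47*(-3 - 6))*(-12) = (47*(-9))*(-12) = -423*(-12) = 5076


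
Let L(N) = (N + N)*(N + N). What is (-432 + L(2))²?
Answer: 173056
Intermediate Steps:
L(N) = 4*N² (L(N) = (2*N)*(2*N) = 4*N²)
(-432 + L(2))² = (-432 + 4*2²)² = (-432 + 4*4)² = (-432 + 16)² = (-416)² = 173056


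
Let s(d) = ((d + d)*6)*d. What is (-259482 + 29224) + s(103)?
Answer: -102950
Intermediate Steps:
s(d) = 12*d² (s(d) = ((2*d)*6)*d = (12*d)*d = 12*d²)
(-259482 + 29224) + s(103) = (-259482 + 29224) + 12*103² = -230258 + 12*10609 = -230258 + 127308 = -102950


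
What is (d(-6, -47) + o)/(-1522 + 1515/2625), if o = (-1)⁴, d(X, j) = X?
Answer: 875/266249 ≈ 0.0032864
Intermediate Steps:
o = 1
(d(-6, -47) + o)/(-1522 + 1515/2625) = (-6 + 1)/(-1522 + 1515/2625) = -5/(-1522 + 1515*(1/2625)) = -5/(-1522 + 101/175) = -5/(-266249/175) = -5*(-175/266249) = 875/266249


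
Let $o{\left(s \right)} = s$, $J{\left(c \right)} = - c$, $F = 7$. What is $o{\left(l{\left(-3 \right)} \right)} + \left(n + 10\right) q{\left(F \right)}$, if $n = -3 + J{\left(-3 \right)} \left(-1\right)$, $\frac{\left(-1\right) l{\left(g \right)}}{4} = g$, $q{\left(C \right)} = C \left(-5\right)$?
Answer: $-128$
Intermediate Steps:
$q{\left(C \right)} = - 5 C$
$l{\left(g \right)} = - 4 g$
$n = -6$ ($n = -3 + \left(-1\right) \left(-3\right) \left(-1\right) = -3 + 3 \left(-1\right) = -3 - 3 = -6$)
$o{\left(l{\left(-3 \right)} \right)} + \left(n + 10\right) q{\left(F \right)} = \left(-4\right) \left(-3\right) + \left(-6 + 10\right) \left(\left(-5\right) 7\right) = 12 + 4 \left(-35\right) = 12 - 140 = -128$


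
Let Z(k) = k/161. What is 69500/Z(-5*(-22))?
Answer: 1118950/11 ≈ 1.0172e+5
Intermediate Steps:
Z(k) = k/161 (Z(k) = k*(1/161) = k/161)
69500/Z(-5*(-22)) = 69500/(((-5*(-22))/161)) = 69500/(((1/161)*110)) = 69500/(110/161) = 69500*(161/110) = 1118950/11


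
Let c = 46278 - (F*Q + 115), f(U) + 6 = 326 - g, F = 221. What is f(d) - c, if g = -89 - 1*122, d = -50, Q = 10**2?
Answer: -23532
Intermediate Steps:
Q = 100
g = -211 (g = -89 - 122 = -211)
f(U) = 531 (f(U) = -6 + (326 - 1*(-211)) = -6 + (326 + 211) = -6 + 537 = 531)
c = 24063 (c = 46278 - (221*100 + 115) = 46278 - (22100 + 115) = 46278 - 1*22215 = 46278 - 22215 = 24063)
f(d) - c = 531 - 1*24063 = 531 - 24063 = -23532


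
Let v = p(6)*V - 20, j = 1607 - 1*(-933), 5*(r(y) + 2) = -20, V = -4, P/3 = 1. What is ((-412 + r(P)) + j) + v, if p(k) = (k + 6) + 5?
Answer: 2034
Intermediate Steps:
P = 3 (P = 3*1 = 3)
r(y) = -6 (r(y) = -2 + (⅕)*(-20) = -2 - 4 = -6)
p(k) = 11 + k (p(k) = (6 + k) + 5 = 11 + k)
j = 2540 (j = 1607 + 933 = 2540)
v = -88 (v = (11 + 6)*(-4) - 20 = 17*(-4) - 20 = -68 - 20 = -88)
((-412 + r(P)) + j) + v = ((-412 - 6) + 2540) - 88 = (-418 + 2540) - 88 = 2122 - 88 = 2034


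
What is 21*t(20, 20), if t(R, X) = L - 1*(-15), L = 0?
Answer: 315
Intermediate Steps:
t(R, X) = 15 (t(R, X) = 0 - 1*(-15) = 0 + 15 = 15)
21*t(20, 20) = 21*15 = 315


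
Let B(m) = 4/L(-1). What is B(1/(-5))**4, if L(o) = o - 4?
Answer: 256/625 ≈ 0.40960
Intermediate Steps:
L(o) = -4 + o
B(m) = -4/5 (B(m) = 4/(-4 - 1) = 4/(-5) = 4*(-1/5) = -4/5)
B(1/(-5))**4 = (-4/5)**4 = 256/625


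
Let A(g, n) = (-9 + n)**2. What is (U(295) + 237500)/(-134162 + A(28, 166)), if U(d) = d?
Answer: -237795/109513 ≈ -2.1714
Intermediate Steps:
(U(295) + 237500)/(-134162 + A(28, 166)) = (295 + 237500)/(-134162 + (-9 + 166)**2) = 237795/(-134162 + 157**2) = 237795/(-134162 + 24649) = 237795/(-109513) = 237795*(-1/109513) = -237795/109513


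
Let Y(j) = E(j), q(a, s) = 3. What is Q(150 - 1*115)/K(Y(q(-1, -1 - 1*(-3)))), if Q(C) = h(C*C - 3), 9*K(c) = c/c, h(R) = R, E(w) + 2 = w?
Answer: 10998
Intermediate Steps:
E(w) = -2 + w
Y(j) = -2 + j
K(c) = ⅑ (K(c) = (c/c)/9 = (⅑)*1 = ⅑)
Q(C) = -3 + C² (Q(C) = C*C - 3 = C² - 3 = -3 + C²)
Q(150 - 1*115)/K(Y(q(-1, -1 - 1*(-3)))) = (-3 + (150 - 1*115)²)/(⅑) = (-3 + (150 - 115)²)*9 = (-3 + 35²)*9 = (-3 + 1225)*9 = 1222*9 = 10998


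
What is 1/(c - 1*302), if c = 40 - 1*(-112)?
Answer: -1/150 ≈ -0.0066667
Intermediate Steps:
c = 152 (c = 40 + 112 = 152)
1/(c - 1*302) = 1/(152 - 1*302) = 1/(152 - 302) = 1/(-150) = -1/150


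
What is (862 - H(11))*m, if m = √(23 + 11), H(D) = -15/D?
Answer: 9497*√34/11 ≈ 5034.2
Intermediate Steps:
m = √34 ≈ 5.8309
(862 - H(11))*m = (862 - (-15)/11)*√34 = (862 - 1*(-15/11))*√34 = (862 + 15/11)*√34 = 9497*√34/11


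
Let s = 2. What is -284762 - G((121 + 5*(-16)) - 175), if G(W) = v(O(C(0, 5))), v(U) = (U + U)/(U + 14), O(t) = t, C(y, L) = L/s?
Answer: -9397156/33 ≈ -2.8476e+5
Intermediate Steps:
C(y, L) = L/2
v(U) = 2*U/(14 + U) (v(U) = (2*U)/(14 + U) = 2*U/(14 + U))
G(W) = 10/33 (G(W) = 2*((½)*5)/(14 + (½)*5) = 2*(5/2)/(14 + 5/2) = 2*(5/2)/(33/2) = 2*(5/2)*(2/33) = 10/33)
-284762 - G((121 + 5*(-16)) - 175) = -284762 - 1*10/33 = -284762 - 10/33 = -9397156/33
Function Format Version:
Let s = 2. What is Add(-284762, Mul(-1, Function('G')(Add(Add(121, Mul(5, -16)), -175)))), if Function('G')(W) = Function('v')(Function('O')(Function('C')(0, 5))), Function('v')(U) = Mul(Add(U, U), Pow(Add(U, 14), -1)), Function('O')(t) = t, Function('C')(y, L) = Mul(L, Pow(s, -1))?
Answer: Rational(-9397156, 33) ≈ -2.8476e+5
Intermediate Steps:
Function('C')(y, L) = Mul(Rational(1, 2), L) (Function('C')(y, L) = Mul(L, Pow(2, -1)) = Mul(L, Rational(1, 2)) = Mul(Rational(1, 2), L))
Function('v')(U) = Mul(2, U, Pow(Add(14, U), -1)) (Function('v')(U) = Mul(Mul(2, U), Pow(Add(14, U), -1)) = Mul(2, U, Pow(Add(14, U), -1)))
Function('G')(W) = Rational(10, 33) (Function('G')(W) = Mul(2, Mul(Rational(1, 2), 5), Pow(Add(14, Mul(Rational(1, 2), 5)), -1)) = Mul(2, Rational(5, 2), Pow(Add(14, Rational(5, 2)), -1)) = Mul(2, Rational(5, 2), Pow(Rational(33, 2), -1)) = Mul(2, Rational(5, 2), Rational(2, 33)) = Rational(10, 33))
Add(-284762, Mul(-1, Function('G')(Add(Add(121, Mul(5, -16)), -175)))) = Add(-284762, Mul(-1, Rational(10, 33))) = Add(-284762, Rational(-10, 33)) = Rational(-9397156, 33)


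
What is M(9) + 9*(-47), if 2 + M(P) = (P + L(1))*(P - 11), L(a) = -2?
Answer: -439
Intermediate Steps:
M(P) = -2 + (-11 + P)*(-2 + P) (M(P) = -2 + (P - 2)*(P - 11) = -2 + (-2 + P)*(-11 + P) = -2 + (-11 + P)*(-2 + P))
M(9) + 9*(-47) = (20 + 9² - 13*9) + 9*(-47) = (20 + 81 - 117) - 423 = -16 - 423 = -439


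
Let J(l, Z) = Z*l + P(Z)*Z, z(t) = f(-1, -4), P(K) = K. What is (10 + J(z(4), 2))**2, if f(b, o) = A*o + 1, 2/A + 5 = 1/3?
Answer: 18496/49 ≈ 377.47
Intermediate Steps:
A = -3/7 (A = 2/(-5 + 1/3) = 2/(-14/3) = 2*(-3/14) = -3/7 ≈ -0.42857)
f(b, o) = 1 - 3*o/7 (f(b, o) = -3*o/7 + 1 = 1 - 3*o/7)
z(t) = 19/7 (z(t) = 1 - 3/7*(-4) = 1 + 12/7 = 19/7)
J(l, Z) = Z**2 + Z*l (J(l, Z) = Z*l + Z*Z = Z*l + Z**2 = Z**2 + Z*l)
(10 + J(z(4), 2))**2 = (10 + 2*(2 + 19/7))**2 = (10 + 2*(33/7))**2 = (10 + 66/7)**2 = (136/7)**2 = 18496/49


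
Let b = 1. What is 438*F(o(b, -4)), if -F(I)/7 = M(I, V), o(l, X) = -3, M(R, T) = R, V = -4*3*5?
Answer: 9198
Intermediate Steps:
V = -60 (V = -12*5 = -60)
F(I) = -7*I
438*F(o(b, -4)) = 438*(-7*(-3)) = 438*21 = 9198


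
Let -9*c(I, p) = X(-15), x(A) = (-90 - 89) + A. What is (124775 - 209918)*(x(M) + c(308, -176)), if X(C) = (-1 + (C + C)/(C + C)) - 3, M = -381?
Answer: 47651699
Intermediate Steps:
x(A) = -179 + A
X(C) = -3 (X(C) = (-1 + (2*C)/((2*C))) - 3 = (-1 + (2*C)*(1/(2*C))) - 3 = (-1 + 1) - 3 = 0 - 3 = -3)
c(I, p) = ⅓ (c(I, p) = -⅑*(-3) = ⅓)
(124775 - 209918)*(x(M) + c(308, -176)) = (124775 - 209918)*((-179 - 381) + ⅓) = -85143*(-560 + ⅓) = -85143*(-1679/3) = 47651699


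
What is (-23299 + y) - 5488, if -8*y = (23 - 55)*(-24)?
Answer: -28883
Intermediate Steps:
y = -96 (y = -(23 - 55)*(-24)/8 = -(-4)*(-24) = -⅛*768 = -96)
(-23299 + y) - 5488 = (-23299 - 96) - 5488 = -23395 - 5488 = -28883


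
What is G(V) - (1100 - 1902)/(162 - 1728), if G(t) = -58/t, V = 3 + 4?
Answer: -48221/5481 ≈ -8.7979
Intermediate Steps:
V = 7
G(V) - (1100 - 1902)/(162 - 1728) = -58/7 - (1100 - 1902)/(162 - 1728) = -58*1/7 - (-802)/(-1566) = -58/7 - (-802)*(-1)/1566 = -58/7 - 1*401/783 = -58/7 - 401/783 = -48221/5481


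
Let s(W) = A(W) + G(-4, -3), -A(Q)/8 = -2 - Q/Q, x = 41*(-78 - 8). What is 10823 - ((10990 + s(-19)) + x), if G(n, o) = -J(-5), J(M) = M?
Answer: 3330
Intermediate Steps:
x = -3526 (x = 41*(-86) = -3526)
G(n, o) = 5 (G(n, o) = -1*(-5) = 5)
A(Q) = 24 (A(Q) = -8*(-2 - Q/Q) = -8*(-2 - 1*1) = -8*(-2 - 1) = -8*(-3) = 24)
s(W) = 29 (s(W) = 24 + 5 = 29)
10823 - ((10990 + s(-19)) + x) = 10823 - ((10990 + 29) - 3526) = 10823 - (11019 - 3526) = 10823 - 1*7493 = 10823 - 7493 = 3330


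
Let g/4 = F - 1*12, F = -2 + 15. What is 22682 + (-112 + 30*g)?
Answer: 22690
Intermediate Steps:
F = 13
g = 4 (g = 4*(13 - 1*12) = 4*(13 - 12) = 4*1 = 4)
22682 + (-112 + 30*g) = 22682 + (-112 + 30*4) = 22682 + (-112 + 120) = 22682 + 8 = 22690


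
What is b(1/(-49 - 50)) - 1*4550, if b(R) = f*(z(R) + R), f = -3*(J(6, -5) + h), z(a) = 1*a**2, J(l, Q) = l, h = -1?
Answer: -14864360/3267 ≈ -4549.9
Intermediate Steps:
z(a) = a**2
f = -15 (f = -3*(6 - 1) = -3*5 = -15)
b(R) = -15*R - 15*R**2 (b(R) = -15*(R**2 + R) = -15*(R + R**2) = -15*R - 15*R**2)
b(1/(-49 - 50)) - 1*4550 = 15*(-1 - 1/(-49 - 50))/(-49 - 50) - 1*4550 = 15*(-1 - 1/(-99))/(-99) - 4550 = 15*(-1/99)*(-1 - 1*(-1/99)) - 4550 = 15*(-1/99)*(-1 + 1/99) - 4550 = 15*(-1/99)*(-98/99) - 4550 = 490/3267 - 4550 = -14864360/3267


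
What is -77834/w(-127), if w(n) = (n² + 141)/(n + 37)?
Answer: 700506/1627 ≈ 430.55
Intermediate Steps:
w(n) = (141 + n²)/(37 + n)
-77834/w(-127) = -77834*(37 - 127)/(141 + (-127)²) = -77834*(-90/(141 + 16129)) = -77834/((-1/90*16270)) = -77834/(-1627/9) = -77834*(-9/1627) = 700506/1627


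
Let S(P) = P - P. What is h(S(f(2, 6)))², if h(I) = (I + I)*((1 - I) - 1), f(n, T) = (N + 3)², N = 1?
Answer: 0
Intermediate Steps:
f(n, T) = 16 (f(n, T) = (1 + 3)² = 4² = 16)
S(P) = 0
h(I) = -2*I² (h(I) = (2*I)*(-I) = -2*I²)
h(S(f(2, 6)))² = (-2*0²)² = (-2*0)² = 0² = 0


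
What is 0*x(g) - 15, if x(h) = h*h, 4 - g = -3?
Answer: -15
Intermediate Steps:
g = 7 (g = 4 - 1*(-3) = 4 + 3 = 7)
x(h) = h**2
0*x(g) - 15 = 0*7**2 - 15 = 0*49 - 15 = 0 - 15 = -15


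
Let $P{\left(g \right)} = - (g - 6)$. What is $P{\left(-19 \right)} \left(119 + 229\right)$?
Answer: $8700$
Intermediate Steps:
$P{\left(g \right)} = 6 - g$ ($P{\left(g \right)} = - (-6 + g) = 6 - g$)
$P{\left(-19 \right)} \left(119 + 229\right) = \left(6 - -19\right) \left(119 + 229\right) = \left(6 + 19\right) 348 = 25 \cdot 348 = 8700$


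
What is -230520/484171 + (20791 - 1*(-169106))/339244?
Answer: 13740093507/164252106724 ≈ 0.083652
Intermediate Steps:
-230520/484171 + (20791 - 1*(-169106))/339244 = -230520*1/484171 + (20791 + 169106)*(1/339244) = -230520/484171 + 189897*(1/339244) = -230520/484171 + 189897/339244 = 13740093507/164252106724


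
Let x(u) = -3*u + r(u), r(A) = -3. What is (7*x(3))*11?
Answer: -924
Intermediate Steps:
x(u) = -3 - 3*u (x(u) = -3*u - 3 = -3 - 3*u)
(7*x(3))*11 = (7*(-3 - 3*3))*11 = (7*(-3 - 9))*11 = (7*(-12))*11 = -84*11 = -924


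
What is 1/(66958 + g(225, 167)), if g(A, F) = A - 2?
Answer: 1/67181 ≈ 1.4885e-5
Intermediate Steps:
g(A, F) = -2 + A
1/(66958 + g(225, 167)) = 1/(66958 + (-2 + 225)) = 1/(66958 + 223) = 1/67181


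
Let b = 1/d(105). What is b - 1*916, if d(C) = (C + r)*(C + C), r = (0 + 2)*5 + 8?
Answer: -23660279/25830 ≈ -916.00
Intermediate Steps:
r = 18 (r = 2*5 + 8 = 10 + 8 = 18)
d(C) = 2*C*(18 + C) (d(C) = (C + 18)*(C + C) = (18 + C)*(2*C) = 2*C*(18 + C))
b = 1/25830 (b = 1/(2*105*(18 + 105)) = 1/(2*105*123) = 1/25830 ≈ 3.8715e-5)
b - 1*916 = 1/25830 - 1*916 = 1/25830 - 916 = -23660279/25830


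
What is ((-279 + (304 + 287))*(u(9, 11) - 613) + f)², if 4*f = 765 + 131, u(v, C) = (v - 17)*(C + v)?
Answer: 58057866304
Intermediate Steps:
u(v, C) = (-17 + v)*(C + v)
f = 224 (f = (765 + 131)/4 = (¼)*896 = 224)
((-279 + (304 + 287))*(u(9, 11) - 613) + f)² = ((-279 + (304 + 287))*((9² - 17*11 - 17*9 + 11*9) - 613) + 224)² = ((-279 + 591)*((81 - 187 - 153 + 99) - 613) + 224)² = (312*(-160 - 613) + 224)² = (312*(-773) + 224)² = (-241176 + 224)² = (-240952)² = 58057866304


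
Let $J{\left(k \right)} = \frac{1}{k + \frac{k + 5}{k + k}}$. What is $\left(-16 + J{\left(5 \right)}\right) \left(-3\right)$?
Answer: $\frac{95}{2} \approx 47.5$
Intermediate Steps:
$J{\left(k \right)} = \frac{1}{k + \frac{5 + k}{2 k}}$
$\left(-16 + J{\left(5 \right)}\right) \left(-3\right) = \left(-16 + 2 \cdot 5 \frac{1}{5 + 5 + 2 \cdot 5^{2}}\right) \left(-3\right) = \left(-16 + 2 \cdot 5 \frac{1}{5 + 5 + 2 \cdot 25}\right) \left(-3\right) = \left(-16 + 2 \cdot 5 \frac{1}{5 + 5 + 50}\right) \left(-3\right) = \left(-16 + 2 \cdot 5 \cdot \frac{1}{60}\right) \left(-3\right) = \left(-16 + \frac{1}{6}\right) \left(-3\right) = \left(- \frac{95}{6}\right) \left(-3\right) = \frac{95}{2}$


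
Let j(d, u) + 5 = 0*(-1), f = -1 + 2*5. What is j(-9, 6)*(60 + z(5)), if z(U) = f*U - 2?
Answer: -515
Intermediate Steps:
f = 9 (f = -1 + 10 = 9)
j(d, u) = -5 (j(d, u) = -5 + 0*(-1) = -5 + 0 = -5)
z(U) = -2 + 9*U (z(U) = 9*U - 2 = -2 + 9*U)
j(-9, 6)*(60 + z(5)) = -5*(60 + (-2 + 9*5)) = -5*(60 + (-2 + 45)) = -5*(60 + 43) = -5*103 = -515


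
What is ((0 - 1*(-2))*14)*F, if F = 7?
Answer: 196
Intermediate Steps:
((0 - 1*(-2))*14)*F = ((0 - 1*(-2))*14)*7 = ((0 + 2)*14)*7 = (2*14)*7 = 28*7 = 196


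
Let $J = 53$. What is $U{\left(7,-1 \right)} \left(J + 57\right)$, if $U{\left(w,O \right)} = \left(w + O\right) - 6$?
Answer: $0$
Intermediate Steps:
$U{\left(w,O \right)} = -6 + O + w$ ($U{\left(w,O \right)} = \left(O + w\right) - 6 = -6 + O + w$)
$U{\left(7,-1 \right)} \left(J + 57\right) = \left(-6 - 1 + 7\right) \left(53 + 57\right) = 0 \cdot 110 = 0$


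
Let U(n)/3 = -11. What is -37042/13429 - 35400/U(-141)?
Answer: 158054738/147719 ≈ 1070.0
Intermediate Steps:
U(n) = -33 (U(n) = 3*(-11) = -33)
-37042/13429 - 35400/U(-141) = -37042/13429 - 35400/(-33) = -37042*1/13429 - 35400*(-1/33) = -37042/13429 + 11800/11 = 158054738/147719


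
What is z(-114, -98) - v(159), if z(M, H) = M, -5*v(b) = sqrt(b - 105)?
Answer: -114 + 3*sqrt(6)/5 ≈ -112.53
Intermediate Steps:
v(b) = -sqrt(-105 + b)/5 (v(b) = -sqrt(b - 105)/5 = -sqrt(-105 + b)/5)
z(-114, -98) - v(159) = -114 - (-1)*sqrt(-105 + 159)/5 = -114 - (-1)*sqrt(54)/5 = -114 - (-1)*3*sqrt(6)/5 = -114 - (-3)*sqrt(6)/5 = -114 + 3*sqrt(6)/5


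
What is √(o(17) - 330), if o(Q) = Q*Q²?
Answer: √4583 ≈ 67.698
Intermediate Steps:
o(Q) = Q³
√(o(17) - 330) = √(17³ - 330) = √(4913 - 330) = √4583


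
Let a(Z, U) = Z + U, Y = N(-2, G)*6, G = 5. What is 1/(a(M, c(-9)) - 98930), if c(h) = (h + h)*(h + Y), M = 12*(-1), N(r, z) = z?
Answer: -1/99320 ≈ -1.0068e-5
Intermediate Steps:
Y = 30 (Y = 5*6 = 30)
M = -12
c(h) = 2*h*(30 + h) (c(h) = (h + h)*(h + 30) = (2*h)*(30 + h) = 2*h*(30 + h))
a(Z, U) = U + Z
1/(a(M, c(-9)) - 98930) = 1/((2*(-9)*(30 - 9) - 12) - 98930) = 1/((2*(-9)*21 - 12) - 98930) = 1/((-378 - 12) - 98930) = 1/(-390 - 98930) = 1/(-99320) = -1/99320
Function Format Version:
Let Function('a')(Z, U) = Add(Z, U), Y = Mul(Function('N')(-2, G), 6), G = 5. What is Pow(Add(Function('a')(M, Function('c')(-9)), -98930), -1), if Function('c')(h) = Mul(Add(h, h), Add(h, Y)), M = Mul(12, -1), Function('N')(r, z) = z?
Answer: Rational(-1, 99320) ≈ -1.0068e-5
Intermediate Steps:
Y = 30 (Y = Mul(5, 6) = 30)
M = -12
Function('c')(h) = Mul(2, h, Add(30, h)) (Function('c')(h) = Mul(Add(h, h), Add(h, 30)) = Mul(Mul(2, h), Add(30, h)) = Mul(2, h, Add(30, h)))
Function('a')(Z, U) = Add(U, Z)
Pow(Add(Function('a')(M, Function('c')(-9)), -98930), -1) = Pow(Add(Add(Mul(2, -9, Add(30, -9)), -12), -98930), -1) = Pow(Add(Add(Mul(2, -9, 21), -12), -98930), -1) = Pow(Add(Add(-378, -12), -98930), -1) = Pow(Add(-390, -98930), -1) = Pow(-99320, -1) = Rational(-1, 99320)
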